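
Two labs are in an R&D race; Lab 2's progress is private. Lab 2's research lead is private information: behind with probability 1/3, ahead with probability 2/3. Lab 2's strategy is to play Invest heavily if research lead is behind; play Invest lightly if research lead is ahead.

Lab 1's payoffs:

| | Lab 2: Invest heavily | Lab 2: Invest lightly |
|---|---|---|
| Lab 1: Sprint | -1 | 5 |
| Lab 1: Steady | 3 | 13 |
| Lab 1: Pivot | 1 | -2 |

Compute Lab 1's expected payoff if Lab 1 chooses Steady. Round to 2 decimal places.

9.67

Take the expectation over Lab 2's research lead, weighting each type's action by its prior probability.
E[Steady] = 1/3·3 + 2/3·13 = 1 + 26/3 = 29/3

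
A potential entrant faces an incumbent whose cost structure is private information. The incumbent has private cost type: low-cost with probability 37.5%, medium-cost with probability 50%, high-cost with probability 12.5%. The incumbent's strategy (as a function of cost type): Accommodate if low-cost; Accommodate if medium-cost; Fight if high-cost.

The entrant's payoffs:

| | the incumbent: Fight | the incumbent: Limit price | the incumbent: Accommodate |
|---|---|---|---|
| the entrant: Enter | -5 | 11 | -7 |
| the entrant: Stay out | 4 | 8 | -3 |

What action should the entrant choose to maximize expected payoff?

Stay out

E[Enter] = 0.375·(-7) + 0.5·(-7) + 0.125·(-5) = -6.75
E[Stay out] = 0.375·(-3) + 0.5·(-3) + 0.125·(4) = -2.125
Best response: Stay out (-2.125 is the largest).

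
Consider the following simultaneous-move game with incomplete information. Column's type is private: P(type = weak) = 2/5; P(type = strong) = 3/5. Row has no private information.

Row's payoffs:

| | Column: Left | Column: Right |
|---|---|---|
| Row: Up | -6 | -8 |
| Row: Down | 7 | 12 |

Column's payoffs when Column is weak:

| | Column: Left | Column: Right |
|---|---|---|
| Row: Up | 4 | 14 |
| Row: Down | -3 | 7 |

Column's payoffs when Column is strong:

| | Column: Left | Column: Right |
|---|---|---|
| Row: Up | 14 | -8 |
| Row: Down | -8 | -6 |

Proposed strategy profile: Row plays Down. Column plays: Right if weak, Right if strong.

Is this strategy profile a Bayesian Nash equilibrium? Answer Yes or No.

Row plays Down: E[Down] = 2/5·(12) + 3/5·(12) = 12; E[Up] = -8. Best-responding. ✓
Column (type weak), facing Down: Left gives -3, Right gives 7. Proposed Right is best. ✓
Column (type strong), facing Down: Left gives -8, Right gives -6. Proposed Right is best. ✓

Yes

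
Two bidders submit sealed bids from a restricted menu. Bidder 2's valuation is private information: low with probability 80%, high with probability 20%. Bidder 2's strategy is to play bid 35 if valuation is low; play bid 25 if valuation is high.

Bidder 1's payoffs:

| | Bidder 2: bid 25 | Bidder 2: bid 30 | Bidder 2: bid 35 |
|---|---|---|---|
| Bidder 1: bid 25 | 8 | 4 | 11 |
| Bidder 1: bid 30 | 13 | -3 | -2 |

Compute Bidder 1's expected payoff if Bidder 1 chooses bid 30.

E[bid 30] = 0.8·(-2) + 0.2·13 = (-1.6) + 2.6 = 1

1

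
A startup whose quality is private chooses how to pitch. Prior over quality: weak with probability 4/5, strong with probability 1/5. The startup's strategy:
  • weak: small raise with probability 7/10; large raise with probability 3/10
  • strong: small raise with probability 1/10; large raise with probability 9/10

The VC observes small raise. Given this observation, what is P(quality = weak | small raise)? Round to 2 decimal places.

0.97

Apply Bayes' rule using the sender's strategy as the likelihood.
P(small raise) = (4/5)·(7/10) + (1/5)·(1/10) = 29/50
P(weak | small raise) = ((4/5)·(7/10)) / (29/50) = (14/25) / (29/50) = 28/29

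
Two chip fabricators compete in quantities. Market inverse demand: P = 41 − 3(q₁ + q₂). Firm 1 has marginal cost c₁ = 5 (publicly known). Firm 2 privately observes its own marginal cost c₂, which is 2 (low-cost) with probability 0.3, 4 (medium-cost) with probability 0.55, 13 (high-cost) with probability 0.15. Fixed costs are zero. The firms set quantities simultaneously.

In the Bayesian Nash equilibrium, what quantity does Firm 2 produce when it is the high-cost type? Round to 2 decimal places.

2.68

Firm 2 with cost c maximizes (41 − 3(q₁+q₂) − c)·q₂, giving q₂(c) = (41 − c − 3q₁)/6.
E[c₂] = 0.3·2 + 0.55·4 + 0.15·13 = 4.75
Firm 1's FOC against E[q₂] yields q₁ = (41 − 2·5 + E[c₂])/9 = (41 − 10 + 4.75)/9 = 3.97222.
q₂(high-cost) = (41 − 13 − 3·3.97222)/6 = 2.68056.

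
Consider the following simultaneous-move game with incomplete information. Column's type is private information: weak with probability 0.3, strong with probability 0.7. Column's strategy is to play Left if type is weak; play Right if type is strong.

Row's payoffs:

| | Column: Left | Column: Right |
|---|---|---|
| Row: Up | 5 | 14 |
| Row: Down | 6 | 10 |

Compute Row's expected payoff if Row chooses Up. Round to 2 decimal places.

11.30

Take the expectation over Column's type, weighting each type's action by its prior probability.
E[Up] = 0.3·5 + 0.7·14 = 1.5 + 9.8 = 11.3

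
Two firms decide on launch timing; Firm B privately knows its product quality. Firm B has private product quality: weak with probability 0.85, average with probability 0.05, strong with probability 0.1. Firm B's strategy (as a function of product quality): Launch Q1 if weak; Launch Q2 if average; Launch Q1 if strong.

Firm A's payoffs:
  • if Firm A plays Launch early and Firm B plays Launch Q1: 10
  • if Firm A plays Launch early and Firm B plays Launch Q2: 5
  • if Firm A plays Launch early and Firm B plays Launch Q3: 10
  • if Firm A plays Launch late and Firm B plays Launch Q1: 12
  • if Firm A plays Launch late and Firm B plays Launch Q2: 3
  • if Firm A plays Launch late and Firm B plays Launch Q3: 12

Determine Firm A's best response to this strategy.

Launch late

E[Launch early] = 0.85·(10) + 0.05·(5) + 0.1·(10) = 9.75
E[Launch late] = 0.85·(12) + 0.05·(3) + 0.1·(12) = 11.55
Best response: Launch late (11.55 is the largest).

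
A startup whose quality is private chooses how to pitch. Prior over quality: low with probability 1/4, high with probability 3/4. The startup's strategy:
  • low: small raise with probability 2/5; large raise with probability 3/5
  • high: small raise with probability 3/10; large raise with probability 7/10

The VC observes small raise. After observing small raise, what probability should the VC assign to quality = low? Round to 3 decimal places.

0.308

P(small raise) = (1/4)·(2/5) + (3/4)·(3/10) = 13/40
P(low | small raise) = ((1/4)·(2/5)) / (13/40) = (1/10) / (13/40) = 4/13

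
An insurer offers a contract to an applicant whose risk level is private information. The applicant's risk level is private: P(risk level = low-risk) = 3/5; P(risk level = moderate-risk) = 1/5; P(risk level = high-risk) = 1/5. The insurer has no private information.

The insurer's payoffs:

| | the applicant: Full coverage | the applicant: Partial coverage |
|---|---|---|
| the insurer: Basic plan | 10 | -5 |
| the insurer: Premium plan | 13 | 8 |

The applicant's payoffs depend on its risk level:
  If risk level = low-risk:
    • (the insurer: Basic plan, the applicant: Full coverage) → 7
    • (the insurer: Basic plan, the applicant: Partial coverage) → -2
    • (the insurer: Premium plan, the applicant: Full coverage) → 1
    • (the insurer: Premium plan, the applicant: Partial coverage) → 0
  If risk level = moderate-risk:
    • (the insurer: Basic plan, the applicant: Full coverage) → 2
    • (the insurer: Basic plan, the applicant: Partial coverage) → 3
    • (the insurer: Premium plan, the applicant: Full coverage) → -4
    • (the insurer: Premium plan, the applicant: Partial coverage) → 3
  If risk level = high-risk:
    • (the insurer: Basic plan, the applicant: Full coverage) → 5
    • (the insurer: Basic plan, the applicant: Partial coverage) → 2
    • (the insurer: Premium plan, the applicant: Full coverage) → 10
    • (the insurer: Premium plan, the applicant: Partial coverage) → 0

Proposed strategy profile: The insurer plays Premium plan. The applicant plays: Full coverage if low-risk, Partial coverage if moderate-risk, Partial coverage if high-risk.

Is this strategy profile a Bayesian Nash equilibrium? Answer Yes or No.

No

The insurer plays Premium plan: E[Premium plan] = 3/5·(13) + 1/5·(8) + 1/5·(8) = 11; E[Basic plan] = 4. Best-responding. ✓
The applicant (risk level low-risk), facing Premium plan: Full coverage gives 1, Partial coverage gives 0. Proposed Full coverage is best. ✓
The applicant (risk level moderate-risk), facing Premium plan: Full coverage gives -4, Partial coverage gives 3. Proposed Partial coverage is best. ✓
The applicant (risk level high-risk), facing Premium plan: Full coverage gives 10, Partial coverage gives 0. Proposed Partial coverage is not best — profitable deviation exists. ✗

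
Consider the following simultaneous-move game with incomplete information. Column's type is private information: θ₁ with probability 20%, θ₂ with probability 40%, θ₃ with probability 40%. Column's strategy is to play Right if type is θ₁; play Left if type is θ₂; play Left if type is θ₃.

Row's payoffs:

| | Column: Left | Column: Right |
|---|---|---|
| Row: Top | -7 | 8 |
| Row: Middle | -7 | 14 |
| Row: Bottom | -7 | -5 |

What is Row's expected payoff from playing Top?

E[Top] = 0.2·8 + 0.4·(-7) + 0.4·(-7) = 1.6 + (-2.8) + (-2.8) = -4

-4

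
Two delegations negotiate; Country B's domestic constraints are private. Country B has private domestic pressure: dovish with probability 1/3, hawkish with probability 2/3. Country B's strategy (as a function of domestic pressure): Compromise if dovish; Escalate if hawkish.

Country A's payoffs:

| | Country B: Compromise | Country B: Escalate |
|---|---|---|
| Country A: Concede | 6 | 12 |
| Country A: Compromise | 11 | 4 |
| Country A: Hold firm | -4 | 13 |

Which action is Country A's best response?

E[Concede] = 1/3·(6) + 2/3·(12) = 10
E[Compromise] = 1/3·(11) + 2/3·(4) = 19/3
E[Hold firm] = 1/3·(-4) + 2/3·(13) = 22/3
Best response: Concede (10 is the largest).

Concede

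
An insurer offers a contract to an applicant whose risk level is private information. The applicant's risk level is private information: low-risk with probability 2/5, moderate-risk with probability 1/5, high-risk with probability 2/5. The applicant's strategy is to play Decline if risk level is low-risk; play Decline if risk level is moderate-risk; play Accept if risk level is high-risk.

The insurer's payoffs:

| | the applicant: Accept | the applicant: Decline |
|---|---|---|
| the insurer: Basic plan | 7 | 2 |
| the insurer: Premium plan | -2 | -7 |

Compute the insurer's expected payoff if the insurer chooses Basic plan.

4

Take the expectation over the applicant's risk level, weighting each type's action by its prior probability.
E[Basic plan] = 2/5·2 + 1/5·2 + 2/5·7 = 4/5 + 2/5 + 14/5 = 4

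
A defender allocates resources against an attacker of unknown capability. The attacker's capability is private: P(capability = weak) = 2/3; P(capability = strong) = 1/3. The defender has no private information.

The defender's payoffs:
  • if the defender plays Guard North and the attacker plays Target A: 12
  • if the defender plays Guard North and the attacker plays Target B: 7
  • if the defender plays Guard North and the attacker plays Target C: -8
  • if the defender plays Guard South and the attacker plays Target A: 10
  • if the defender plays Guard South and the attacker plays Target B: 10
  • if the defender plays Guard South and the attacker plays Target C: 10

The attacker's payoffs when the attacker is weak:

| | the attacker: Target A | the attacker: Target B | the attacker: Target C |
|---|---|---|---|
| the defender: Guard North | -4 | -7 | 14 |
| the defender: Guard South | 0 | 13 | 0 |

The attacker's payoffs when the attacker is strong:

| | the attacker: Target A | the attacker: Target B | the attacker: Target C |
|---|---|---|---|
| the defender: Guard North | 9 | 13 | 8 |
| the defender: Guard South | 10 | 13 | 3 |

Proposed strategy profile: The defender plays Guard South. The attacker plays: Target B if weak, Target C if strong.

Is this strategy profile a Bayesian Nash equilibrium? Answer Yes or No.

No

A profile is a BNE iff every type of every player is best-responding given beliefs about the other side.
The defender plays Guard South: E[Guard South] = 2/3·(10) + 1/3·(10) = 10; E[Guard North] = 2. Best-responding. ✓
The attacker (capability weak), facing Guard South: Target A gives 0, Target B gives 13, Target C gives 0. Proposed Target B is best. ✓
The attacker (capability strong), facing Guard South: Target A gives 10, Target B gives 13, Target C gives 3. Proposed Target C is not best — profitable deviation exists. ✗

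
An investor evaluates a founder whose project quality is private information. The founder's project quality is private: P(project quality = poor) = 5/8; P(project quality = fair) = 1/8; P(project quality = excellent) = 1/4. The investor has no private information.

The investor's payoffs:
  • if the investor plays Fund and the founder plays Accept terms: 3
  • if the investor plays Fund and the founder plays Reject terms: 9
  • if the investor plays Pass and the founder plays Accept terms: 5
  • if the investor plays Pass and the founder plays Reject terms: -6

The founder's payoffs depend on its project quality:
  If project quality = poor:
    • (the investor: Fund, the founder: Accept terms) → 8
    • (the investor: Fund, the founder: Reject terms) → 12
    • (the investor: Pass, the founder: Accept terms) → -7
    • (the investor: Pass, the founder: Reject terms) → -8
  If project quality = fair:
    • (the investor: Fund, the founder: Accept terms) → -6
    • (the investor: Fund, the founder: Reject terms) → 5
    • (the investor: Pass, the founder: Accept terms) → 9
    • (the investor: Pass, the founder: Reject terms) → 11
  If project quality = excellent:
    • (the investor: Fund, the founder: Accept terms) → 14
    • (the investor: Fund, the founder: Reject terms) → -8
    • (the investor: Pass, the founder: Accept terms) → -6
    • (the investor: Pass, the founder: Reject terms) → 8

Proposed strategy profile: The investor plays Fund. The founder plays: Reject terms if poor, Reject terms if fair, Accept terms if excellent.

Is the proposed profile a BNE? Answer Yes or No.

Yes

The investor plays Fund: E[Fund] = 5/8·(9) + 1/8·(9) + 1/4·(3) = 15/2; E[Pass] = -13/4. Best-responding. ✓
The founder (project quality poor), facing Fund: Accept terms gives 8, Reject terms gives 12. Proposed Reject terms is best. ✓
The founder (project quality fair), facing Fund: Accept terms gives -6, Reject terms gives 5. Proposed Reject terms is best. ✓
The founder (project quality excellent), facing Fund: Accept terms gives 14, Reject terms gives -8. Proposed Accept terms is best. ✓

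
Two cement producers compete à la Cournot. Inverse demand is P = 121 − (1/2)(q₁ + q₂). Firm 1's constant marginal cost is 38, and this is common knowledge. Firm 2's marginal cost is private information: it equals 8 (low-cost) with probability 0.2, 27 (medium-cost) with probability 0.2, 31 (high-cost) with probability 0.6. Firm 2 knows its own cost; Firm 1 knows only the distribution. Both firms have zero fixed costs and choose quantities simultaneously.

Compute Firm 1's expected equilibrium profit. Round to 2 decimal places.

Type-c best response for Firm 2: q₂(c) = (121 − c) − q₁/2.
Firm 1 maximizes expected profit; its first-order condition is 121 − q₁ − (1/2)E[q₂] − 38 = 0.
Substituting E[q₂] and solving: E[c₂] = 25.6, so q₁ = (121 − 2·38 + 25.6)/(3/2) = 47.0667.
E[P] = 121 − (1/2)·(q₁ + E[q₂]) = 61.5333; Firm 1's expected profit = (E[P] − 38)·q₁ = (61.5333 − 38)·47.0667 = 1107.64.

1107.64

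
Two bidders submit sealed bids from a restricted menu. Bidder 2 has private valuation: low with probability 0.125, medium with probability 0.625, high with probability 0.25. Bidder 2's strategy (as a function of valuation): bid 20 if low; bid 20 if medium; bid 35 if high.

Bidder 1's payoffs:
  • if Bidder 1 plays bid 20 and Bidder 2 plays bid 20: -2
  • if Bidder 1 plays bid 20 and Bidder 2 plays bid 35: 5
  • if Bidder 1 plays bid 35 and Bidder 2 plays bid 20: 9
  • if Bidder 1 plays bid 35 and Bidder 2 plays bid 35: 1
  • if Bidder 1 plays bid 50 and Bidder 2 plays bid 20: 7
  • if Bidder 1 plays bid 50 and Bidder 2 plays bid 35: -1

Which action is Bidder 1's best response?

Compute Bidder 1's expected payoff for each action, taking the expectation over Bidder 2's type.
E[bid 20] = 0.125·(-2) + 0.625·(-2) + 0.25·(5) = -0.25
E[bid 35] = 0.125·(9) + 0.625·(9) + 0.25·(1) = 7
E[bid 50] = 0.125·(7) + 0.625·(7) + 0.25·(-1) = 5
Best response: bid 35 (7 is the largest).

bid 35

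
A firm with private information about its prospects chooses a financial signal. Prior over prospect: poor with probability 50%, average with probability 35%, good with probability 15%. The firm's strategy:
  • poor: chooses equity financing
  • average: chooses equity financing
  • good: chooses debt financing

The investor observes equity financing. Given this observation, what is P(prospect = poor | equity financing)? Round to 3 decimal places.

0.588

P(equity financing) = 0.5·1 + 0.35·1 + 0.15·0 = 0.85
P(poor | equity financing) = (0.5·1) / 0.85 = 0.5 / 0.85 = 0.588235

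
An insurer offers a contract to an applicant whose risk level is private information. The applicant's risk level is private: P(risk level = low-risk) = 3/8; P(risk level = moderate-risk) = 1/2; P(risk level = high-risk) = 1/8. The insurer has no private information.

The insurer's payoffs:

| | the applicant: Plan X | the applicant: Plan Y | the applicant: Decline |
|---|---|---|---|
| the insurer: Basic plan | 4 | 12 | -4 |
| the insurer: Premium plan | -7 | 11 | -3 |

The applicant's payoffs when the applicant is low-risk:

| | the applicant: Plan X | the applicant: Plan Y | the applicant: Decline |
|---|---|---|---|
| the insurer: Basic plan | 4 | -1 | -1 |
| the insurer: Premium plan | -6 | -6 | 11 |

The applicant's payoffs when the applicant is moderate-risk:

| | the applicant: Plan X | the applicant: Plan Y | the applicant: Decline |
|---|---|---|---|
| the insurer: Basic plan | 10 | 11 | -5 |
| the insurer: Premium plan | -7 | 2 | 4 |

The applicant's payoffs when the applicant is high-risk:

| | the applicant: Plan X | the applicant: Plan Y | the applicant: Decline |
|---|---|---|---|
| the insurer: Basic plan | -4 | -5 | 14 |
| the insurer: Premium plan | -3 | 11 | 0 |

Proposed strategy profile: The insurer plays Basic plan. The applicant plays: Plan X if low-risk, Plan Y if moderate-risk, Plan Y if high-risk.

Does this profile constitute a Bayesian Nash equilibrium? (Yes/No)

A profile is a BNE iff every type of every player is best-responding given beliefs about the other side.
The insurer plays Basic plan: E[Basic plan] = 3/8·(4) + 1/2·(12) + 1/8·(12) = 9; E[Premium plan] = 17/4. Best-responding. ✓
The applicant (risk level low-risk), facing Basic plan: Plan X gives 4, Plan Y gives -1, Decline gives -1. Proposed Plan X is best. ✓
The applicant (risk level moderate-risk), facing Basic plan: Plan X gives 10, Plan Y gives 11, Decline gives -5. Proposed Plan Y is best. ✓
The applicant (risk level high-risk), facing Basic plan: Plan X gives -4, Plan Y gives -5, Decline gives 14. Proposed Plan Y is not best — profitable deviation exists. ✗

No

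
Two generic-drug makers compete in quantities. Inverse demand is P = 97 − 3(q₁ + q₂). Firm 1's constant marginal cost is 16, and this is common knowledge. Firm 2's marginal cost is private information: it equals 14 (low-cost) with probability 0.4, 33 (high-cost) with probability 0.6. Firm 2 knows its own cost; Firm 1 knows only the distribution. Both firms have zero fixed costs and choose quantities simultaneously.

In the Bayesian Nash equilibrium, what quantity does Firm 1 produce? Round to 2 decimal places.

Type-c best response for Firm 2: q₂(c) = (97 − c)/6 − q₁/2.
Firm 1 maximizes expected profit; its first-order condition is 97 − 6q₁ − 3E[q₂] − 16 = 0.
Substituting E[q₂] and solving: E[c₂] = 25.4, so q₁ = (97 − 2·16 + 25.4)/9 = 10.0444.

10.04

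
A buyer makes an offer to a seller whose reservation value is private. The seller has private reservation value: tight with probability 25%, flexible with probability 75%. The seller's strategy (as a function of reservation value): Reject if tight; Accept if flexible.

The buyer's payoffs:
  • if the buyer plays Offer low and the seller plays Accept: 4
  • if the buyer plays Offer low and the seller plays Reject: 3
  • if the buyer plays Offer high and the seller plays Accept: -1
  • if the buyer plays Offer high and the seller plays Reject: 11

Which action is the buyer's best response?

Offer low

E[Offer low] = 0.25·(3) + 0.75·(4) = 3.75
E[Offer high] = 0.25·(11) + 0.75·(-1) = 2
Best response: Offer low (3.75 is the largest).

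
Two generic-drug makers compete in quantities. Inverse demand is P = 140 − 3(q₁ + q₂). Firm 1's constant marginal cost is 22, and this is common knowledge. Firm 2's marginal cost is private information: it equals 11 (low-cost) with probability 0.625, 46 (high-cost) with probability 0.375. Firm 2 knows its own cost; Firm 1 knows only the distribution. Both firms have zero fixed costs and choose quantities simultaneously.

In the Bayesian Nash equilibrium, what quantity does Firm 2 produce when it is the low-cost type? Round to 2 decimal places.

Type-c best response for Firm 2: q₂(c) = (140 − c)/6 − q₁/2.
Firm 1 maximizes expected profit; its first-order condition is 140 − 6q₁ − 3E[q₂] − 22 = 0.
Substituting E[q₂] and solving: E[c₂] = 24.125, so q₁ = (140 − 2·22 + 24.125)/9 = 13.3472.
q₂(low-cost) = (140 − 11 − 3·13.3472)/6 = 14.8264.

14.83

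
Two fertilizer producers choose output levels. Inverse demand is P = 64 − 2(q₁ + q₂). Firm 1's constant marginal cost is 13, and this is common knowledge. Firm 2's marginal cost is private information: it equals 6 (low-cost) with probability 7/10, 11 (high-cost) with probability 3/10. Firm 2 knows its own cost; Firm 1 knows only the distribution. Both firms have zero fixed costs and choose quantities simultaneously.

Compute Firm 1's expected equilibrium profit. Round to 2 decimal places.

Each type of Firm 2 best-responds to q₁; Firm 1 best-responds to the expected q₂ over Firm 2's types.
Firm 2 with cost c maximizes (64 − 2(q₁+q₂) − c)·q₂, giving q₂(c) = (64 − c − 2q₁)/4.
E[c₂] = 7/10·6 + 3/10·11 = 7.5
Firm 1's FOC against E[q₂] yields q₁ = (64 − 2·13 + E[c₂])/6 = (64 − 26 + 7.5)/6 = 7.58333.
E[P] = 64 − 2·(q₁ + E[q₂]) = 28.1667; Firm 1's expected profit = (E[P] − 13)·q₁ = (28.1667 − 13)·7.58333 = 115.014.

115.01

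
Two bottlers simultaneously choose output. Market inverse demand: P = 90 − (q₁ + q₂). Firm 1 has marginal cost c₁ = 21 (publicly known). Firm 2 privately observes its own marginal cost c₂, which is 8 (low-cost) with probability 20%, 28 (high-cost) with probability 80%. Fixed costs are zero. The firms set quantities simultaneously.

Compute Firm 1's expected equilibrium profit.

Each type of Firm 2 best-responds to q₁; Firm 1 best-responds to the expected q₂ over Firm 2's types.
Firm 2 with cost c maximizes (90 − (q₁+q₂) − c)·q₂, giving q₂(c) = (90 − c − q₁)/2.
E[c₂] = 0.2·8 + 0.8·28 = 24
Firm 1's FOC against E[q₂] yields q₁ = (90 − 2·21 + E[c₂])/3 = (90 − 42 + 24)/3 = 24.
E[P] = 90 − (q₁ + E[q₂]) = 45; Firm 1's expected profit = (E[P] − 21)·q₁ = (45 − 21)·24 = 576.

576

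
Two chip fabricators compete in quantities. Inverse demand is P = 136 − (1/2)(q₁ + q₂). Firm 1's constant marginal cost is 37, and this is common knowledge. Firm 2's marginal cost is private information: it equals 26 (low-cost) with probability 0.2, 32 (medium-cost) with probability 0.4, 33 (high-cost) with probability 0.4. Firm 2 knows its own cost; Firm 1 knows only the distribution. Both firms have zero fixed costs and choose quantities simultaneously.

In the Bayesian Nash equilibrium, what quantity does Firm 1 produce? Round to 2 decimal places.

Type-c best response for Firm 2: q₂(c) = (136 − c) − q₁/2.
Firm 1 maximizes expected profit; its first-order condition is 136 − q₁ − (1/2)E[q₂] − 37 = 0.
Substituting E[q₂] and solving: E[c₂] = 31.2, so q₁ = (136 − 2·37 + 31.2)/(3/2) = 62.1333.

62.13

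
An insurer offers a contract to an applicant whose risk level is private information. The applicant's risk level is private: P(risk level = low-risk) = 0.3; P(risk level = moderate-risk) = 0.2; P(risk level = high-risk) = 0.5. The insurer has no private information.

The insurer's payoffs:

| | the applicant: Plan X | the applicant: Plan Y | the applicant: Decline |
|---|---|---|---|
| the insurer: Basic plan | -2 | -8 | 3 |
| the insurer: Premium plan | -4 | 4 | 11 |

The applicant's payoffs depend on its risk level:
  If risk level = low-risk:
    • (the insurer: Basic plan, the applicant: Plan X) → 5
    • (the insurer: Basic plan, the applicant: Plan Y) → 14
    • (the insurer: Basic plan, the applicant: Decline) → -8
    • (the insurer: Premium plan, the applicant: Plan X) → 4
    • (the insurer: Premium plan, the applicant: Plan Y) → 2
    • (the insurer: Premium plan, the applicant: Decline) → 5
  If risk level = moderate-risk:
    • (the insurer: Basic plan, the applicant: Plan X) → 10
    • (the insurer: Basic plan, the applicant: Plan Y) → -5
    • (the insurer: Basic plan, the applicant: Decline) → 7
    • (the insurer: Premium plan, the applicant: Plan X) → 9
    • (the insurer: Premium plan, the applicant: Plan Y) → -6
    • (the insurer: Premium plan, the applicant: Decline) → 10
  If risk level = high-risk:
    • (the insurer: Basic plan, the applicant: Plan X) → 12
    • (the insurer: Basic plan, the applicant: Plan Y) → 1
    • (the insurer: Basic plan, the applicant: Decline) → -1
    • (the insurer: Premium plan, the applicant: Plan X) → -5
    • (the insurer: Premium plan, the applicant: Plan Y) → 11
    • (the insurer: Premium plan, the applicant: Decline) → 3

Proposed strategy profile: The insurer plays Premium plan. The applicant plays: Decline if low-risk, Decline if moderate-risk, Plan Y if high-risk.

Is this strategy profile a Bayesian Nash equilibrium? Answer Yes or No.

The insurer plays Premium plan: E[Premium plan] = 0.3·(11) + 0.2·(11) + 0.5·(4) = 7.5; E[Basic plan] = -2.5. Best-responding. ✓
The applicant (risk level low-risk), facing Premium plan: Plan X gives 4, Plan Y gives 2, Decline gives 5. Proposed Decline is best. ✓
The applicant (risk level moderate-risk), facing Premium plan: Plan X gives 9, Plan Y gives -6, Decline gives 10. Proposed Decline is best. ✓
The applicant (risk level high-risk), facing Premium plan: Plan X gives -5, Plan Y gives 11, Decline gives 3. Proposed Plan Y is best. ✓

Yes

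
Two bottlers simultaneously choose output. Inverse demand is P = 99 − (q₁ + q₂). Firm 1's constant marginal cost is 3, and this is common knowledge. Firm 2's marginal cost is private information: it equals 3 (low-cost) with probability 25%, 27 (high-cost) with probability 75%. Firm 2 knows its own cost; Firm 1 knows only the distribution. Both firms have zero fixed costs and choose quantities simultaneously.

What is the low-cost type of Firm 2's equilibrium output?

29

Firm 2 with cost c maximizes (99 − (q₁+q₂) − c)·q₂, giving q₂(c) = (99 − c − q₁)/2.
E[c₂] = 0.25·3 + 0.75·27 = 21
Firm 1's FOC against E[q₂] yields q₁ = (99 − 2·3 + E[c₂])/3 = (99 − 6 + 21)/3 = 38.
q₂(low-cost) = (99 − 3 − 38)/2 = 29.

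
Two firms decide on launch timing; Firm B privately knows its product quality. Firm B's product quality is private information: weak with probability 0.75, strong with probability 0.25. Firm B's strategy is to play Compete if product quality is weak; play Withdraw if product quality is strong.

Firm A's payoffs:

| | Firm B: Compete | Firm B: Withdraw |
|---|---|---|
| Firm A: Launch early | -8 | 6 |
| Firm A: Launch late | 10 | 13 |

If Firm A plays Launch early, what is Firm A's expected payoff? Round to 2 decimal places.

-4.50

E[Launch early] = 0.75·(-8) + 0.25·6 = (-6) + 1.5 = -4.5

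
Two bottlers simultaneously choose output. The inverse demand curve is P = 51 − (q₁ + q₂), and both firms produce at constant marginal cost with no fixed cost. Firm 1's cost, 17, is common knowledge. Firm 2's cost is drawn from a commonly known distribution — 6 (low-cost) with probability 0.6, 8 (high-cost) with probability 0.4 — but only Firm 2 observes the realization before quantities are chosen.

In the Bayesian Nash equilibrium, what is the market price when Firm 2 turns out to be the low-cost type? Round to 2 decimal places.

24.53

Firm 2 with cost c maximizes (51 − (q₁+q₂) − c)·q₂, giving q₂(c) = (51 − c − q₁)/2.
E[c₂] = 0.6·6 + 0.4·8 = 6.8
Firm 1's FOC against E[q₂] yields q₁ = (51 − 2·17 + E[c₂])/3 = (51 − 34 + 6.8)/3 = 7.93333.
q₂(low-cost) = 18.5333, so P = 51 − (7.93333 + 18.5333) = 24.5333.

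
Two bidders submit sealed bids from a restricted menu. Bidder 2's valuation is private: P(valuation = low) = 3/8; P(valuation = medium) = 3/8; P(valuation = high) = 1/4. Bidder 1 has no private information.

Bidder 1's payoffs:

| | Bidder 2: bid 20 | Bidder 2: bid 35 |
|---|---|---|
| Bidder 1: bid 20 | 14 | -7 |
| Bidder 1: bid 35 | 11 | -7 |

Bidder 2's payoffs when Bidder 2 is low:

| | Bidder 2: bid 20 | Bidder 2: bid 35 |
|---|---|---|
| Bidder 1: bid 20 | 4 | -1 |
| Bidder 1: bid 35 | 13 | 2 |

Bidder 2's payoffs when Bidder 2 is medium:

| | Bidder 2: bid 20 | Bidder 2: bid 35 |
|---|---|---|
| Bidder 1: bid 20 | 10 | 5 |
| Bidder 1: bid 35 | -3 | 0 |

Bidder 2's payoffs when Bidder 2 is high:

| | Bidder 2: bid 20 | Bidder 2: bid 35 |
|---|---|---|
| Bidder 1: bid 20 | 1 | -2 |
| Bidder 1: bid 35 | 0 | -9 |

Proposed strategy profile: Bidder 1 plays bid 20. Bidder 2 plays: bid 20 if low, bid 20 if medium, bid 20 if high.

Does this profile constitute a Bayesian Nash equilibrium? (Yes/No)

Yes

Bidder 1 plays bid 20: E[bid 20] = 3/8·(14) + 3/8·(14) + 1/4·(14) = 14; E[bid 35] = 11. Best-responding. ✓
Bidder 2 (valuation low), facing bid 20: bid 20 gives 4, bid 35 gives -1. Proposed bid 20 is best. ✓
Bidder 2 (valuation medium), facing bid 20: bid 20 gives 10, bid 35 gives 5. Proposed bid 20 is best. ✓
Bidder 2 (valuation high), facing bid 20: bid 20 gives 1, bid 35 gives -2. Proposed bid 20 is best. ✓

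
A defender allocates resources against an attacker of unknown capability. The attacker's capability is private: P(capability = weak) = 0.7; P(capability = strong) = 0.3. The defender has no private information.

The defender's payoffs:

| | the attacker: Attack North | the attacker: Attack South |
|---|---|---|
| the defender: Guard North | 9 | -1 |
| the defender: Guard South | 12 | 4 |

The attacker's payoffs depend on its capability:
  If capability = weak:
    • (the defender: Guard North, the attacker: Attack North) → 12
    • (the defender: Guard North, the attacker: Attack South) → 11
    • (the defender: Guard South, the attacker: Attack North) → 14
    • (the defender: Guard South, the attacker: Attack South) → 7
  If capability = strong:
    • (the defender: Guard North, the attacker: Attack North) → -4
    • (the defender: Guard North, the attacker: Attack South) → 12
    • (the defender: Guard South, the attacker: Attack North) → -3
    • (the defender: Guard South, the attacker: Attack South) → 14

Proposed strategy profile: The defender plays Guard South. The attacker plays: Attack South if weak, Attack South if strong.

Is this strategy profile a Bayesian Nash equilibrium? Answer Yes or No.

The defender plays Guard South: E[Guard South] = 0.7·(4) + 0.3·(4) = 4; E[Guard North] = -1. Best-responding. ✓
The attacker (capability weak), facing Guard South: Attack North gives 14, Attack South gives 7. Proposed Attack South is not best — profitable deviation exists. ✗
The attacker (capability strong), facing Guard South: Attack North gives -3, Attack South gives 14. Proposed Attack South is best. ✓

No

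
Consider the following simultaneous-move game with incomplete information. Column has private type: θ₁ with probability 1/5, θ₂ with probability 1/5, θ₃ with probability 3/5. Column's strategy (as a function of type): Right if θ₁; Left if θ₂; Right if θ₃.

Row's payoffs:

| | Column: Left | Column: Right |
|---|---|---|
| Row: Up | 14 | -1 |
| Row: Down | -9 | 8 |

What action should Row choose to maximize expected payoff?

E[Up] = 1/5·(-1) + 1/5·(14) + 3/5·(-1) = 2
E[Down] = 1/5·(8) + 1/5·(-9) + 3/5·(8) = 23/5
Best response: Down (23/5 is the largest).

Down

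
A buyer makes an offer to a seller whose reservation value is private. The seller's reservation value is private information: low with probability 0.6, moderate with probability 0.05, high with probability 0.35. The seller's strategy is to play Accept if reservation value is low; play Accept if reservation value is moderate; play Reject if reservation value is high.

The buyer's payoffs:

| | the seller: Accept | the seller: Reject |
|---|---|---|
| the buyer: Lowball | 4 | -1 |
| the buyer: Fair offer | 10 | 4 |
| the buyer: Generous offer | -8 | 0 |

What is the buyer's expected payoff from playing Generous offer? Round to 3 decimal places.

-5.200

E[Generous offer] = 0.6·(-8) + 0.05·(-8) + 0.35·0 = (-4.8) + (-0.4) + 0 = -5.2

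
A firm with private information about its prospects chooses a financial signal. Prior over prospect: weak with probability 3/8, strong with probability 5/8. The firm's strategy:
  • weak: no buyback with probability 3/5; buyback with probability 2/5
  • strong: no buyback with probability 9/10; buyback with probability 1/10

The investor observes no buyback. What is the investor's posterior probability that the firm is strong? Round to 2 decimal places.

0.71

P(no buyback) = (3/8)·(3/5) + (5/8)·(9/10) = 63/80
P(strong | no buyback) = ((5/8)·(9/10)) / (63/80) = (9/16) / (63/80) = 5/7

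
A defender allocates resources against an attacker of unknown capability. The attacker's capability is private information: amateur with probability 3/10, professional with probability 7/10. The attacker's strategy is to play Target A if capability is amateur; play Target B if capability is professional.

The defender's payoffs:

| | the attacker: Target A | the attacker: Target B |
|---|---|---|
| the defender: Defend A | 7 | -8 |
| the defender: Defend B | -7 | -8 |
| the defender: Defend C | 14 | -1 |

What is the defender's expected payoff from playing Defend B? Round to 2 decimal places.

-7.70

E[Defend B] = 3/10·(-7) + 7/10·(-8) = (-21/10) + (-28/5) = -77/10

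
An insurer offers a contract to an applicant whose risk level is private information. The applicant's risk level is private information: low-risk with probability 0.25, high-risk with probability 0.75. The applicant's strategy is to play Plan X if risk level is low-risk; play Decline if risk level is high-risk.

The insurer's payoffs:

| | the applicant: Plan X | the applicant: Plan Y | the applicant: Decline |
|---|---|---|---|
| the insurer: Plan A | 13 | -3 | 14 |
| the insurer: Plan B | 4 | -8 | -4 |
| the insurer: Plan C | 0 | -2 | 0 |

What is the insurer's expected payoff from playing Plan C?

Take the expectation over the applicant's risk level, weighting each type's action by its prior probability.
E[Plan C] = 0.25·0 + 0.75·0 = 0 + 0 = 0

0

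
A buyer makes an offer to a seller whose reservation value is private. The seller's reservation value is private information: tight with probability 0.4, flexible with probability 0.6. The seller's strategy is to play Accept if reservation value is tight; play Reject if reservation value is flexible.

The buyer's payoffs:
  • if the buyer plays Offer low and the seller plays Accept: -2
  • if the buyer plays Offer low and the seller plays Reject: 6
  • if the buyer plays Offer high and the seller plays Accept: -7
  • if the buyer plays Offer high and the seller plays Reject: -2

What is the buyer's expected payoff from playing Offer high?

Take the expectation over the seller's reservation value, weighting each type's action by its prior probability.
E[Offer high] = 0.4·(-7) + 0.6·(-2) = (-2.8) + (-1.2) = -4

-4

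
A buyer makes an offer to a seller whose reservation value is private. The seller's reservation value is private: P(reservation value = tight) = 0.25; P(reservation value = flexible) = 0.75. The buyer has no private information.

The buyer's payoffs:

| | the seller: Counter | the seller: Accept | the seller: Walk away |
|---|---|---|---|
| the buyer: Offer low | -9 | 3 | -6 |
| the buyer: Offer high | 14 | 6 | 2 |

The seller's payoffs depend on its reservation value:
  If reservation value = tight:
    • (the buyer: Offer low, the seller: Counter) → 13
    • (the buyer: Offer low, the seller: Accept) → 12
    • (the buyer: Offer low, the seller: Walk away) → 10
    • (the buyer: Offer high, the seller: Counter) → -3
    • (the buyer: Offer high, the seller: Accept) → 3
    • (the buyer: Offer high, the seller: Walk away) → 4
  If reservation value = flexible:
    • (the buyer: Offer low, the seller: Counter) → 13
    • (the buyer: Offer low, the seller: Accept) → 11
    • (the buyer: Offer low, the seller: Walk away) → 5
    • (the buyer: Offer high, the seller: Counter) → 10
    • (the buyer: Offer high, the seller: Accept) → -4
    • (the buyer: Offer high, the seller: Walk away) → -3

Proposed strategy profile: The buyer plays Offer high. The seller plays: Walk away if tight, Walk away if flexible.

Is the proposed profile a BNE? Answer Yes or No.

No

A profile is a BNE iff every type of every player is best-responding given beliefs about the other side.
The buyer plays Offer high: E[Offer high] = 0.25·(2) + 0.75·(2) = 2; E[Offer low] = -6. Best-responding. ✓
The seller (reservation value tight), facing Offer high: Counter gives -3, Accept gives 3, Walk away gives 4. Proposed Walk away is best. ✓
The seller (reservation value flexible), facing Offer high: Counter gives 10, Accept gives -4, Walk away gives -3. Proposed Walk away is not best — profitable deviation exists. ✗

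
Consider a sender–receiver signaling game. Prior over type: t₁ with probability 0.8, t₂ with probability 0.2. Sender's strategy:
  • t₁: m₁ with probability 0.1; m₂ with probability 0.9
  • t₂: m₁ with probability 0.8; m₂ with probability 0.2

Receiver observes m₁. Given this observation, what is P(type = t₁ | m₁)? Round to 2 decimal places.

0.33

P(m₁) = 0.8·0.1 + 0.2·0.8 = 0.24
P(t₁ | m₁) = (0.8·0.1) / 0.24 = 0.08 / 0.24 = 0.333333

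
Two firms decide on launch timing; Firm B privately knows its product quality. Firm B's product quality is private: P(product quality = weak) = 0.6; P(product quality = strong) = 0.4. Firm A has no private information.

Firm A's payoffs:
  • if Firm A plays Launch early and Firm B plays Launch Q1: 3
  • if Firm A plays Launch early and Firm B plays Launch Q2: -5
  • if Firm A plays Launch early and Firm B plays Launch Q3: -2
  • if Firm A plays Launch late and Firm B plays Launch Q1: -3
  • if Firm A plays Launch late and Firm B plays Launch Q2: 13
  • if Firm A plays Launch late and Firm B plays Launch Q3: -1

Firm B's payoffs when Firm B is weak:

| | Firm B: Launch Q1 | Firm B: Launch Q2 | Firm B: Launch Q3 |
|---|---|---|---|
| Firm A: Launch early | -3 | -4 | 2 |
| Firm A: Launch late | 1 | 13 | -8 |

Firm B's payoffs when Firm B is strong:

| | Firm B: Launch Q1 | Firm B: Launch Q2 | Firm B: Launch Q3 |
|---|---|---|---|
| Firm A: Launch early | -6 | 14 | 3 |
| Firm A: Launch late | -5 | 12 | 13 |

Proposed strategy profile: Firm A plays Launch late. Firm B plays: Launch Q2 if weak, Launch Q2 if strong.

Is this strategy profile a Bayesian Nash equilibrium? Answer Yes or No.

No

A profile is a BNE iff every type of every player is best-responding given beliefs about the other side.
Firm A plays Launch late: E[Launch late] = 0.6·(13) + 0.4·(13) = 13; E[Launch early] = -5. Best-responding. ✓
Firm B (product quality weak), facing Launch late: Launch Q1 gives 1, Launch Q2 gives 13, Launch Q3 gives -8. Proposed Launch Q2 is best. ✓
Firm B (product quality strong), facing Launch late: Launch Q1 gives -5, Launch Q2 gives 12, Launch Q3 gives 13. Proposed Launch Q2 is not best — profitable deviation exists. ✗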